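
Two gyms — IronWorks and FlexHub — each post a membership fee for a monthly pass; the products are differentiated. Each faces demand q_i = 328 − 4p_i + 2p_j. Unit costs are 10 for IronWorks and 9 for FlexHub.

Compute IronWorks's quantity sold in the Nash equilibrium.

IronWorks's profit: π = (p_{IronWorks} − 10)(328 − 4p_{IronWorks} + 2p_{FlexHub}).
∂π/∂p_{IronWorks} = 368 − 8p_{IronWorks} + 2p_{FlexHub} = 0 ⇒ p_{IronWorks} = 46 + 0.25p_{FlexHub}.
Similarly p_{FlexHub} = 45.5 + 0.25p_{IronWorks}.
Substituting the second reaction function into the first: p_{IronWorks} = 46 + 0.25(45.5 + 0.25p_{IronWorks}), which gives 0.9375p_{IronWorks} = 57.375 ⇒ p_{IronWorks} = 61.2.
Then p_{FlexHub} = 45.5 + 0.25·61.2 = 60.8.
q_{IronWorks} = 328 − 4·61.2 + 2·60.8 = 204.8.

204.8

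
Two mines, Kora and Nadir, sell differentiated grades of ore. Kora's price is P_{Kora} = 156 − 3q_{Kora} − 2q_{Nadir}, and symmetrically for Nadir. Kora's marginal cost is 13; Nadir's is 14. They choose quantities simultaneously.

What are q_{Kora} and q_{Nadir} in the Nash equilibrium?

17.9375, 17.6875

Mine Kora's profit: π = q_{Kora}(156 − 3q_{Kora} − 2q_{Nadir}) − 13q_{Kora}.
∂π/∂q_{Kora} = 143 − 6q_{Kora} − 2q_{Nadir} = 0 ⇒ q_{Kora} = 143/6 − (1/3)q_{Nadir}.
Similarly q_{Nadir} = 71/3 − (1/3)q_{Kora}.
Substituting the second reaction function into the first: q_{Kora} = 143/6 − (1/3)(71/3 − (1/3)q_{Kora}), which gives (8/9)q_{Kora} = 287/18 ⇒ q_{Kora} = 17.9375.
Then q_{Nadir} = 71/3 − (1/3)·17.9375 = 17.6875.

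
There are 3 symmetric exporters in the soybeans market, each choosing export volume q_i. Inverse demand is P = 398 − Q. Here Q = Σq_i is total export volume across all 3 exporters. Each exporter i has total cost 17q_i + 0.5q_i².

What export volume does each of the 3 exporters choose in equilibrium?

A representative exporter's profit is π_i = q_i(398 − Q) − 17q_i − 0.5q_i², with Q = q_i + Σ_{j≠i} q_j.
First-order condition: 381 − 3q_i − Σ_{j≠i} q_j = 0.
With identical exporters, set every q_j = q: then 381 − 3q − 2q = 0, i.e. q = 381/5 = 76.2.

76.2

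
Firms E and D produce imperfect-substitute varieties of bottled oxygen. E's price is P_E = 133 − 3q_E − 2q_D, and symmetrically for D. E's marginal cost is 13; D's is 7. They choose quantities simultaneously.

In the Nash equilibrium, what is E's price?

56.875

Firm E's profit: π = q_E(133 − 3q_E − 2q_D) − 13q_E.
∂π/∂q_E = 120 − 6q_E − 2q_D = 0 ⇒ q_E = 20 − (1/3)q_D.
Similarly q_D = 21 − (1/3)q_E.
Solving the two reaction functions simultaneously: (1 − (−1/3)(−1/3))q_E = 20 − (1/3)·21, so (8/9)q_E = 13 and q_E = 14.625.
Then q_D = 21 − (1/3)·14.625 = 16.125.
P_E = 133 − 3·14.625 − 2·16.125 = 56.875.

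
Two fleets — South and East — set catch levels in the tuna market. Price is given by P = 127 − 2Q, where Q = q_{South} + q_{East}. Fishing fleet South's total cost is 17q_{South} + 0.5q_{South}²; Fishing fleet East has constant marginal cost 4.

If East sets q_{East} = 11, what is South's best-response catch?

17.6

Fishing fleet South's profit: π = q_{South}(127 − 2(q_{South} + q_{East})) − 17q_{South} − 0.5q_{South}².
∂π/∂q_{South} = 110 − 5q_{South} − 2q_{East} = 0, so q_{South} = 22 − 0.4q_{East}.
At q_{East} = 11: q_{South} = 22 − 0.4·11 = 17.6.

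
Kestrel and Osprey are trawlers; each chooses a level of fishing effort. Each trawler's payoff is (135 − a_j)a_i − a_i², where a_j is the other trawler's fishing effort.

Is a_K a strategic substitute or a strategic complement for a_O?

strategic substitutes

Kestrel's payoff is (135 − a_O)a_K − a_K².
∂π/∂a_K = 135 − a_O − 2a_K = 0, so a_K = 67.5 − 0.5a_O.
The best-response slope da_K/da_O = −0.5 < 0: the reaction function is downward-sloping, so the choices are strategic substitutes.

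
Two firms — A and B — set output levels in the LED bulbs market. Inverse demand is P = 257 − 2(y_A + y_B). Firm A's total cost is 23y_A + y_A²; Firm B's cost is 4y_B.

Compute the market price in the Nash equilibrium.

109

Firm A's profit: π = y_A(257 − 2(y_A + y_B)) − 23y_A − y_A².
∂π/∂y_A = 234 − 6y_A − 2y_B = 0, so y_A = 39 − (1/3)y_B.
For B: ∂π/∂y_B = 253 − 4y_B − 2y_A = 0 ⇒ y_B = 63.25 − 0.5y_A.
Plugging y_B into A's best response: y_A = 39 − (1/3)(63.25 − 0.5y_A) ⇒ (5/6)y_A = 215/12, so y_A = 21.5.
Then y_B = 63.25 − 0.5·21.5 = 52.5.
Equilibrium price: P = 257 − 2·74 = 109.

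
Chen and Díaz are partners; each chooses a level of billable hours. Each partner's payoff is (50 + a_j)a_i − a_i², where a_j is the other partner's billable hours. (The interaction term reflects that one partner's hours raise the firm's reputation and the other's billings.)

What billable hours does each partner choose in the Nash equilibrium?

50

Chen's payoff is (50 + a_D)a_C − a_C².
∂π/∂a_C = 50 + a_D − 2a_C = 0, so a_C = 25 + 0.5a_D.
Setting a_C = a_D in the reaction function: a_C = 25 + 0.5a_C, so a_C = 25 / 0.5 = 50.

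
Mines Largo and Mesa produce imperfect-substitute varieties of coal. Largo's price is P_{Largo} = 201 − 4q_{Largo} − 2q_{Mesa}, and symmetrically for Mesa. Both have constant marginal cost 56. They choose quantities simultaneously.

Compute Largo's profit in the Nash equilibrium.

841

Mine Largo's profit: π = q_{Largo}(201 − 4q_{Largo} − 2q_{Mesa}) − 56q_{Largo}.
∂π/∂q_{Largo} = 145 − 8q_{Largo} − 2q_{Mesa} = 0 ⇒ q_{Largo} = 18.125 − 0.25q_{Mesa}.
By symmetry q_{Mesa} = q_{Largo}; substituting into the reaction function, 1.25q_{Largo} = 18.125 and q_{Largo} = 14.5.
P_{Largo} = 201 − 4·14.5 − 2·14.5 = 114.
Profit = (114 − 56)·14.5 = 841.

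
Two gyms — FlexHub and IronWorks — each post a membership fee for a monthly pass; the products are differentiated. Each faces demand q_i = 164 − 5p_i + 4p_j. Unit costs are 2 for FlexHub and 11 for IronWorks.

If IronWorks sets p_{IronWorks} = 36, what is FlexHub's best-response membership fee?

31.8

FlexHub's profit: π = (p_{FlexHub} − 2)(164 − 5p_{FlexHub} + 4p_{IronWorks}).
∂π/∂p_{FlexHub} = 174 − 10p_{FlexHub} + 4p_{IronWorks} = 0 ⇒ p_{FlexHub} = 17.4 + 0.4p_{IronWorks}.
At p_{IronWorks} = 36: p_{FlexHub} = 17.4 + 0.4·36 = 31.8.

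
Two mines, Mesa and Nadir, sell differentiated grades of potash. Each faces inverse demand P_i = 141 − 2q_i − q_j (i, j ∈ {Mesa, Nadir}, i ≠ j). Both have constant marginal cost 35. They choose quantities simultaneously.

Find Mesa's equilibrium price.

77.4

Mine Mesa's profit: π = q_{Mesa}(141 − 2q_{Mesa} − q_{Nadir}) − 35q_{Mesa}.
∂π/∂q_{Mesa} = 106 − 4q_{Mesa} − q_{Nadir} = 0 ⇒ q_{Mesa} = 26.5 − 0.25q_{Nadir}.
By symmetry q_{Nadir} = q_{Mesa}; substituting into the reaction function, 1.25q_{Mesa} = 26.5 and q_{Mesa} = 21.2.
P_{Mesa} = 141 − 2·21.2 − 21.2 = 77.4.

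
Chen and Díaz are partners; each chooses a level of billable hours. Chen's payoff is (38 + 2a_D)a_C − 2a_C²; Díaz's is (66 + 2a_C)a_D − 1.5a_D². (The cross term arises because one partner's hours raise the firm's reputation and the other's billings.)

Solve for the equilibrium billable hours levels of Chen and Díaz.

30.75, 42.5

Expanding Chen's payoff: 38a_C + 2a_Da_C − 2a_C².
∂π/∂a_C = 38 + 2a_D − 4a_C = 0, so a_C = 9.5 + 0.5a_D.
Likewise for Díaz: a_D = 22 + (2/3)a_C.
Substituting the second reaction function into the first: a_C = 9.5 + 0.5(22 + (2/3)a_C), which gives (2/3)a_C = 20.5 ⇒ a_C = 30.75.
Then a_D = 22 + (2/3)·30.75 = 42.5.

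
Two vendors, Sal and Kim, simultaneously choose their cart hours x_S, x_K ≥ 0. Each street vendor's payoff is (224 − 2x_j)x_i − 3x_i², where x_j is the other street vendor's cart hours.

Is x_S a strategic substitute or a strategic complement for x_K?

strategic substitutes

Sal's payoff is (224 − 2x_K)x_S − 3x_S².
∂π/∂x_S = 224 − 2x_K − 6x_S = 0, so x_S = 112/3 − (1/3)x_K.
The best-response slope dx_S/dx_K = −1/3 < 0: the reaction function is downward-sloping, so the choices are strategic substitutes.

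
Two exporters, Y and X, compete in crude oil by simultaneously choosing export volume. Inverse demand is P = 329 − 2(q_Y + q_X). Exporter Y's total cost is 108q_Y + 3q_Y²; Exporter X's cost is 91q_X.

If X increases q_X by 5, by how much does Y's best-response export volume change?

Exporter Y's profit: π = q_Y(329 − 2(q_Y + q_X)) − 108q_Y − 3q_Y².
∂π/∂q_Y = 221 − 10q_Y − 2q_X = 0, so q_Y = 22.1 − 0.2q_X.
The reaction-function slope is −0.2, so a 5-unit rise in q_X moves q_Y by −0.2 × 5 = −1. Y's best response falls — the actions are strategic substitutes.

-1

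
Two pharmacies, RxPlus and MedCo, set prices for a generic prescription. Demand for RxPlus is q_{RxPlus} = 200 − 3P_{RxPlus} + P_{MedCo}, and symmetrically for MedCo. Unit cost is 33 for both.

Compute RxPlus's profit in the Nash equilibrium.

2154.72

RxPlus's profit: π = (P_{RxPlus} − 33)(200 − 3P_{RxPlus} + P_{MedCo}).
∂π/∂P_{RxPlus} = 299 − 6P_{RxPlus} + P_{MedCo} = 0 ⇒ P_{RxPlus} = 299/6 + (1/6)P_{MedCo}.
By symmetry P_{MedCo} = P_{RxPlus}; substituting into the reaction function, (5/6)P_{RxPlus} = 299/6 and P_{RxPlus} = 59.8.
q_{RxPlus} = 200 − 3·59.8 + 59.8 = 80.4.
Profit = (59.8 − 33)·80.4 = 2154.72.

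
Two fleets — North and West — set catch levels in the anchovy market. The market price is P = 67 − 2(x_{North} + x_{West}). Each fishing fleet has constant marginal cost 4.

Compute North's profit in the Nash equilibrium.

220.5

Fishing fleet North's profit: π = x_{North}(67 − 2(x_{North} + x_{West})) − 4x_{North}.
∂π/∂x_{North} = 63 − 4x_{North} − 2x_{West} = 0, so x_{North} = 15.75 − 0.5x_{West}.
The game is symmetric, so in equilibrium x_{West} = x_{North}: the reaction function gives 1.5x_{North} = 15.75, hence x_{North} = 10.5.
Price P = 67 − 2·21 = 25.
North's profit: (25 − 4)·10.5 = 220.5.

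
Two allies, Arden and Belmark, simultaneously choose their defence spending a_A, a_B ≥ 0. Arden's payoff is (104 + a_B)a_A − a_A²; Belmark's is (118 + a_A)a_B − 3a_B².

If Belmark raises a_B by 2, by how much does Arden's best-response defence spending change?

Expanding Arden's payoff: 104a_A + a_Ba_A − a_A².
∂π/∂a_A = 104 + a_B − 2a_A = 0, so a_A = 52 + 0.5a_B.
The reaction-function slope is 0.5, so a 2-unit rise in a_B moves a_A by 0.5 × 2 = 1. Arden's best response rises — the actions are strategic complements.

1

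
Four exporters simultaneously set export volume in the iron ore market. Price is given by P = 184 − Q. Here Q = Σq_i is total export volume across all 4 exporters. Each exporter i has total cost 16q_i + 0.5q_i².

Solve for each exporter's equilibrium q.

A representative exporter's profit is π_i = q_i(184 − Q) − 16q_i − 0.5q_i², with Q = q_i + Σ_{j≠i} q_j.
First-order condition: 168 − 3q_i − Σ_{j≠i} q_j = 0.
With identical exporters, set every q_j = q: then 168 − 3q − 3q = 0, i.e. q = 168/6 = 28.

28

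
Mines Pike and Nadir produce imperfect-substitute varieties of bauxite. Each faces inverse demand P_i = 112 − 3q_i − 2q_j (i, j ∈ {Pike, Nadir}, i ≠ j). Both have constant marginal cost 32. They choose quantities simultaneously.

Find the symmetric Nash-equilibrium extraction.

Mine Pike's profit: π = q_{Pike}(112 − 3q_{Pike} − 2q_{Nadir}) − 32q_{Pike}.
∂π/∂q_{Pike} = 80 − 6q_{Pike} − 2q_{Nadir} = 0 ⇒ q_{Pike} = 40/3 − (1/3)q_{Nadir}.
Setting q_{Pike} = q_{Nadir} in the reaction function: q_{Pike} = 40/3 − (1/3)q_{Pike}, so q_{Pike} = (40/3) / (4/3) = 10.

10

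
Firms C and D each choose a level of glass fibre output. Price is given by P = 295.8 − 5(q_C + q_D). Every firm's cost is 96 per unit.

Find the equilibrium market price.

162.6

Firm C's profit: π = q_C(295.8 − 5(q_C + q_D)) − 96q_C.
∂π/∂q_C = 199.8 − 10q_C − 5q_D = 0, so q_C = 19.98 − 0.5q_D.
By symmetry q_D = q_C; substituting into the reaction function, 1.5q_C = 19.98 and q_C = 13.32.
Equilibrium price: P = 295.8 − 5·26.64 = 162.6.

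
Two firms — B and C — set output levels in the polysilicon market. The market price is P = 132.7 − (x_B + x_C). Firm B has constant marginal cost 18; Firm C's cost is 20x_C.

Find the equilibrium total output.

75.8

Firm B's profit: π = x_B(132.7 − (x_B + x_C)) − 18x_B.
∂π/∂x_B = 114.7 − 2x_B − x_C = 0, so x_B = 57.35 − 0.5x_C.
By the same steps for C: x_C = 56.35 − 0.5x_B.
Plugging x_C into B's best response: x_B = 57.35 − 0.5(56.35 − 0.5x_B) ⇒ 0.75x_B = 29.175, so x_B = 38.9.
Then x_C = 56.35 − 0.5·38.9 = 36.9.
Total output: 38.9 + 36.9 = 75.8.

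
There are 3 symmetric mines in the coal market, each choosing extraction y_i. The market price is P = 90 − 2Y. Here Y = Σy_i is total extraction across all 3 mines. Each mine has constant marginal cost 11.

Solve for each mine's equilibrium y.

9.875

A representative mine's profit is π_i = y_i(90 − 2Y) − 11y_i, with Y = y_i + Σ_{j≠i} y_j.
First-order condition: 79 − 4y_i − 2Σ_{j≠i} y_j = 0.
With identical mines, set every y_j = y: then 79 − 4y − 4y = 0, i.e. y = 79/8 = 9.875.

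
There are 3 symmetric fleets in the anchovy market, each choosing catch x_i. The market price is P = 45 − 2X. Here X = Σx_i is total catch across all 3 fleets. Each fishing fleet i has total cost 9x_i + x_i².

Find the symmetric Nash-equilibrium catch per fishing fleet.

A representative fishing fleet's profit is π_i = x_i(45 − 2X) − 9x_i − x_i², with X = x_i + Σ_{j≠i} x_j.
First-order condition: 36 − 6x_i − 2Σ_{j≠i} x_j = 0.
With identical fishing fleets, set every x_j = x: then 36 − 6x − 4x = 0, i.e. x = 36/10 = 3.6.

3.6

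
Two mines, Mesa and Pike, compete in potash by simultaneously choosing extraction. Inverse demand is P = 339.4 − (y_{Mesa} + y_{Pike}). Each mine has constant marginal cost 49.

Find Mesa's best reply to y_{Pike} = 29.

130.7

Mine Mesa's profit: π = y_{Mesa}(339.4 − (y_{Mesa} + y_{Pike})) − 49y_{Mesa}.
∂π/∂y_{Mesa} = 290.4 − 2y_{Mesa} − y_{Pike} = 0, so y_{Mesa} = 145.2 − 0.5y_{Pike}.
At y_{Pike} = 29: y_{Mesa} = 145.2 − 0.5·29 = 130.7.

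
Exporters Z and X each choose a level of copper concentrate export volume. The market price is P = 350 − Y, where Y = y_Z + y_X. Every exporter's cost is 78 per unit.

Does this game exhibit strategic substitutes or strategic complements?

Exporter Z's profit: π = y_Z(350 − (y_Z + y_X)) − 78y_Z.
∂π/∂y_Z = 272 − 2y_Z − y_X = 0, so y_Z = 136 − 0.5y_X.
The best-response slope dy_Z/dy_X = −0.5 < 0: the reaction function is downward-sloping, so the choices are strategic substitutes.

strategic substitutes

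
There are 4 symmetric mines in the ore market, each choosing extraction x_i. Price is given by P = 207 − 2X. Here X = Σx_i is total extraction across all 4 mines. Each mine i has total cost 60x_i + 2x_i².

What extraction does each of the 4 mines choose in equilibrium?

A representative mine's profit is π_i = x_i(207 − 2X) − 60x_i − 2x_i², with X = x_i + Σ_{j≠i} x_j.
First-order condition: 147 − 8x_i − 2Σ_{j≠i} x_j = 0.
In a symmetric equilibrium every mine chooses the same x, so Σ_{j≠i} x_j = 3x. The condition becomes 147 − 14x = 0, giving x = 147/14 = 10.5.

10.5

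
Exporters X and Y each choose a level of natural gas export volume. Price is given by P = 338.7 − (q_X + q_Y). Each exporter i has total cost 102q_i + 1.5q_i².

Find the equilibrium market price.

Exporter X's profit: π = q_X(338.7 − (q_X + q_Y)) − 102q_X − 1.5q_X².
∂π/∂q_X = 236.7 − 5q_X − q_Y = 0, so q_X = 47.34 − 0.2q_Y.
By symmetry q_Y = q_X; substituting into the reaction function, 1.2q_X = 47.34 and q_X = 39.45.
Equilibrium price: P = 338.7 − 78.9 = 259.8.

259.8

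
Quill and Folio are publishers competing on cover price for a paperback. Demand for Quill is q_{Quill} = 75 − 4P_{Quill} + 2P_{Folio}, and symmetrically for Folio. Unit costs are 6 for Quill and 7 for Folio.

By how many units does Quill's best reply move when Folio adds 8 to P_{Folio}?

2

Quill's profit: π = (P_{Quill} − 6)(75 − 4P_{Quill} + 2P_{Folio}).
∂π/∂P_{Quill} = 99 − 8P_{Quill} + 2P_{Folio} = 0 ⇒ P_{Quill} = 12.375 + 0.25P_{Folio}.
The reaction-function slope is 0.25, so an 8-unit rise in P_{Folio} moves P_{Quill} by 0.25 × 8 = 2. Quill's best response rises — the actions are strategic complements.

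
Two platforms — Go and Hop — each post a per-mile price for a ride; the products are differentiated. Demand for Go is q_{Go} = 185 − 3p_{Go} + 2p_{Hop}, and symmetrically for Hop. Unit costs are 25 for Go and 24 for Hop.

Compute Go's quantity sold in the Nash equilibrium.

Go's profit: π = (p_{Go} − 25)(185 − 3p_{Go} + 2p_{Hop}).
∂π/∂p_{Go} = 260 − 6p_{Go} + 2p_{Hop} = 0 ⇒ p_{Go} = 130/3 + (1/3)p_{Hop}.
Similarly p_{Hop} = 257/6 + (1/3)p_{Go}.
Substituting the second reaction function into the first: p_{Go} = 130/3 + (1/3)(257/6 + (1/3)p_{Go}), which gives (8/9)p_{Go} = 1037/18 ⇒ p_{Go} = 64.8125.
Then p_{Hop} = 257/6 + (1/3)·64.8125 = 64.4375.
q_{Go} = 185 − 3·64.8125 + 2·64.4375 = 119.4375.

119.4375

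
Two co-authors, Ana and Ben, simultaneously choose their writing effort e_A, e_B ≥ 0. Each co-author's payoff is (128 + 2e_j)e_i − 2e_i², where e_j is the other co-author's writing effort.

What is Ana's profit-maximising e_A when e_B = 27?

45.5

Ana's payoff is (128 + 2e_B)e_A − 2e_A².
∂π/∂e_A = 128 + 2e_B − 4e_A = 0, so e_A = 32 + 0.5e_B.
At e_B = 27: e_A = 32 + 0.5·27 = 45.5.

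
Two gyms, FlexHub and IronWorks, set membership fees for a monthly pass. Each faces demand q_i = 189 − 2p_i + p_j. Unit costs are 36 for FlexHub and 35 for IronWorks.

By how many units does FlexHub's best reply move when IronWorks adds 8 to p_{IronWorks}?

2

FlexHub's profit: π = (p_{FlexHub} − 36)(189 − 2p_{FlexHub} + p_{IronWorks}).
∂π/∂p_{FlexHub} = 261 − 4p_{FlexHub} + p_{IronWorks} = 0 ⇒ p_{FlexHub} = 65.25 + 0.25p_{IronWorks}.
The reaction-function slope is 0.25, so an 8-unit rise in p_{IronWorks} moves p_{FlexHub} by 0.25 × 8 = 2. FlexHub's best response rises — the actions are strategic complements.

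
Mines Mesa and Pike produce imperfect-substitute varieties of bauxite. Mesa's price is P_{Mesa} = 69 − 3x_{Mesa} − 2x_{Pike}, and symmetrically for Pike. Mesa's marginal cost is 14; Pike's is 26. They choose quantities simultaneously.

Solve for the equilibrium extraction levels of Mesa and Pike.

Mine Mesa's profit: π = x_{Mesa}(69 − 3x_{Mesa} − 2x_{Pike}) − 14x_{Mesa}.
∂π/∂x_{Mesa} = 55 − 6x_{Mesa} − 2x_{Pike} = 0 ⇒ x_{Mesa} = 55/6 − (1/3)x_{Pike}.
Similarly x_{Pike} = 43/6 − (1/3)x_{Mesa}.
Substituting the second reaction function into the first: x_{Mesa} = 55/6 − (1/3)(43/6 − (1/3)x_{Mesa}), which gives (8/9)x_{Mesa} = 61/9 ⇒ x_{Mesa} = 7.625.
Then x_{Pike} = 43/6 − (1/3)·7.625 = 4.625.

7.625, 4.625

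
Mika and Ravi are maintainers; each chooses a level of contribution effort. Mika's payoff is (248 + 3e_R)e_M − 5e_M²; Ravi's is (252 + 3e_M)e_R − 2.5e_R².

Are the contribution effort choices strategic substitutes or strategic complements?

Expanding Mika's payoff: 248e_M + 3e_Re_M − 5e_M².
∂π/∂e_M = 248 + 3e_R − 10e_M = 0, so e_M = 24.8 + 0.3e_R.
The best-response slope de_M/de_R = 0.3 > 0: the reaction function is upward-sloping, so the choices are strategic complements.

strategic complements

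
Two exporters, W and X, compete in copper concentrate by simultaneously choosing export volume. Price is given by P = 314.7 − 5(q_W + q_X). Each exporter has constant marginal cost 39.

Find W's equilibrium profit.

1689.122

Exporter W's profit: π = q_W(314.7 − 5(q_W + q_X)) − 39q_W.
∂π/∂q_W = 275.7 − 10q_W − 5q_X = 0, so q_W = 27.57 − 0.5q_X.
Setting q_W = q_X in the reaction function: q_W = 27.57 − 0.5q_W, so q_W = 27.57 / 1.5 = 18.38.
Price P = 314.7 − 5·36.76 = 130.9.
W's profit: (130.9 − 39)·18.38 = 1689.122.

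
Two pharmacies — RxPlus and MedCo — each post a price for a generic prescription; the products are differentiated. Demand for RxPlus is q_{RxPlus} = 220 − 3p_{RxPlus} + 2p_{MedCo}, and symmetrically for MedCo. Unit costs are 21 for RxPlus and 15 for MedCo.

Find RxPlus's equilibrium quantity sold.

145.875

RxPlus's profit: π = (p_{RxPlus} − 21)(220 − 3p_{RxPlus} + 2p_{MedCo}).
∂π/∂p_{RxPlus} = 283 − 6p_{RxPlus} + 2p_{MedCo} = 0 ⇒ p_{RxPlus} = 283/6 + (1/3)p_{MedCo}.
Similarly p_{MedCo} = 265/6 + (1/3)p_{RxPlus}.
Substituting the second reaction function into the first: p_{RxPlus} = 283/6 + (1/3)(265/6 + (1/3)p_{RxPlus}), which gives (8/9)p_{RxPlus} = 557/9 ⇒ p_{RxPlus} = 69.625.
Then p_{MedCo} = 265/6 + (1/3)·69.625 = 67.375.
q_{RxPlus} = 220 − 3·69.625 + 2·67.375 = 145.875.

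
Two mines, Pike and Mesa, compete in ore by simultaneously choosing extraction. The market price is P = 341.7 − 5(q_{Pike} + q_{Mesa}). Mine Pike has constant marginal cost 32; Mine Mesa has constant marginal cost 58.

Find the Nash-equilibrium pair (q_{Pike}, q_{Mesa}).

Mine Pike's profit: π = q_{Pike}(341.7 − 5(q_{Pike} + q_{Mesa})) − 32q_{Pike}.
∂π/∂q_{Pike} = 309.7 − 10q_{Pike} − 5q_{Mesa} = 0, so q_{Pike} = 30.97 − 0.5q_{Mesa}.
By the same steps for Mesa: q_{Mesa} = 28.37 − 0.5q_{Pike}.
Solving the two reaction functions simultaneously: (1 − (−0.5)(−0.5))q_{Pike} = 30.97 − 0.5·28.37, so 0.75q_{Pike} = 16.785 and q_{Pike} = 22.38.
Then q_{Mesa} = 28.37 − 0.5·22.38 = 17.18.

22.38, 17.18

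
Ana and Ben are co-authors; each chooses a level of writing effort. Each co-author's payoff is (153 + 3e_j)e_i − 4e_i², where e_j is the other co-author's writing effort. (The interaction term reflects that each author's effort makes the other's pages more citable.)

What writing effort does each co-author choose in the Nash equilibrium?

Ana's payoff is (153 + 3e_B)e_A − 4e_A².
∂π/∂e_A = 153 + 3e_B − 8e_A = 0, so e_A = 19.125 + 0.375e_B.
By symmetry e_B = e_A; substituting into the reaction function, 0.625e_A = 19.125 and e_A = 30.6.

30.6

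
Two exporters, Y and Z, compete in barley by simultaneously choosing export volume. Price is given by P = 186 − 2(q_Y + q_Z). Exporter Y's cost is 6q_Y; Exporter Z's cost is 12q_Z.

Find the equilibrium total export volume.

59

Exporter Y's profit: π = q_Y(186 − 2(q_Y + q_Z)) − 6q_Y.
∂π/∂q_Y = 180 − 4q_Y − 2q_Z = 0, so q_Y = 45 − 0.5q_Z.
By the same steps for Z: q_Z = 43.5 − 0.5q_Y.
Substituting the second reaction function into the first: q_Y = 45 − 0.5(43.5 − 0.5q_Y), which gives 0.75q_Y = 23.25 ⇒ q_Y = 31.
Then q_Z = 43.5 − 0.5·31 = 28.
Total export volume: 31 + 28 = 59.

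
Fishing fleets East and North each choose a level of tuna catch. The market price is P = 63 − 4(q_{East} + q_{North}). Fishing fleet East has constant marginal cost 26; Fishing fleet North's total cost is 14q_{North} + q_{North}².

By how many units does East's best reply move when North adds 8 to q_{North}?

Fishing fleet East's profit: π = q_{East}(63 − 4(q_{East} + q_{North})) − 26q_{East}.
∂π/∂q_{East} = 37 − 8q_{East} − 4q_{North} = 0, so q_{East} = 4.625 − 0.5q_{North}.
The reaction-function slope is −0.5, so an 8-unit rise in q_{North} moves q_{East} by −0.5 × 8 = −4. East's best response falls — the actions are strategic substitutes.

-4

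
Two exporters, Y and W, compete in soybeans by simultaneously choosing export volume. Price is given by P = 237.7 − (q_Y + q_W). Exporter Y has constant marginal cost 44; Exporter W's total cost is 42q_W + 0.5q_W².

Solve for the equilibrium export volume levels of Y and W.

77.08, 39.54

Exporter Y's profit: π = q_Y(237.7 − (q_Y + q_W)) − 44q_Y.
∂π/∂q_Y = 193.7 − 2q_Y − q_W = 0, so q_Y = 96.85 − 0.5q_W.
For W: ∂π/∂q_W = 195.7 − 3q_W − q_Y = 0 ⇒ q_W = 1957/30 − (1/3)q_Y.
Plugging q_W into Y's best response: q_Y = 96.85 − 0.5(1957/30 − (1/3)q_Y) ⇒ (5/6)q_Y = 1927/30, so q_Y = 77.08.
Then q_W = 1957/30 − (1/3)·77.08 = 39.54.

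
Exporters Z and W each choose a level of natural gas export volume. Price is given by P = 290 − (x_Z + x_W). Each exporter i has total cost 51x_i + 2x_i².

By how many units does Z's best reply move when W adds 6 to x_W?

-1

Exporter Z's profit: π = x_Z(290 − (x_Z + x_W)) − 51x_Z − 2x_Z².
∂π/∂x_Z = 239 − 6x_Z − x_W = 0, so x_Z = 239/6 − (1/6)x_W.
The reaction-function slope is −1/6, so a 6-unit rise in x_W moves x_Z by −1/6 × 6 = −1. Z's best response falls — the actions are strategic substitutes.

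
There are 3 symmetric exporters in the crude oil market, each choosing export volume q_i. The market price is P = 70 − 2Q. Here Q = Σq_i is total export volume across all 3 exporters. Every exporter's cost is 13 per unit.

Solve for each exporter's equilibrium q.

7.125

A representative exporter's profit is π_i = q_i(70 − 2Q) − 13q_i, with Q = q_i + Σ_{j≠i} q_j.
First-order condition: 57 − 4q_i − 2Σ_{j≠i} q_j = 0.
With identical exporters, set every q_j = q: then 57 − 4q − 4q = 0, i.e. q = 57/8 = 7.125.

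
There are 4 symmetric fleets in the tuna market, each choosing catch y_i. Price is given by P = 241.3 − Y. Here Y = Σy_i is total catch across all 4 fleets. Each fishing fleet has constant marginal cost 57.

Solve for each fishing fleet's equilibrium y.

36.86

A representative fishing fleet's profit is π_i = y_i(241.3 − Y) − 57y_i, with Y = y_i + Σ_{j≠i} y_j.
First-order condition: 184.3 − 2y_i − Σ_{j≠i} y_j = 0.
With identical fishing fleets, set every y_j = y: then 184.3 − 2y − 3y = 0, i.e. y = 184.3/5 = 36.86.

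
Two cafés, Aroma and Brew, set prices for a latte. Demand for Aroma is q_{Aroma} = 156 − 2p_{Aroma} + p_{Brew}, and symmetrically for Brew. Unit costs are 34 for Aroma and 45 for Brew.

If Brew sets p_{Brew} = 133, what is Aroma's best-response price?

89.25

Aroma's profit: π = (p_{Aroma} − 34)(156 − 2p_{Aroma} + p_{Brew}).
∂π/∂p_{Aroma} = 224 − 4p_{Aroma} + p_{Brew} = 0 ⇒ p_{Aroma} = 56 + 0.25p_{Brew}.
At p_{Brew} = 133: p_{Aroma} = 56 + 0.25·133 = 89.25.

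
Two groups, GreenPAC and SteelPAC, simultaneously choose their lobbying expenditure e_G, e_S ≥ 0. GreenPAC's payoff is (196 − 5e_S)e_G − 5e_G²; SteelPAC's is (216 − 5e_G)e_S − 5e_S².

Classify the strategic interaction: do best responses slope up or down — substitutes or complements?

strategic substitutes

Expanding GreenPAC's payoff: 196e_G − 5e_Se_G − 5e_G².
∂π/∂e_G = 196 − 5e_S − 10e_G = 0, so e_G = 19.6 − 0.5e_S.
The best-response slope de_G/de_S = −0.5 < 0: the reaction function is downward-sloping, so the choices are strategic substitutes.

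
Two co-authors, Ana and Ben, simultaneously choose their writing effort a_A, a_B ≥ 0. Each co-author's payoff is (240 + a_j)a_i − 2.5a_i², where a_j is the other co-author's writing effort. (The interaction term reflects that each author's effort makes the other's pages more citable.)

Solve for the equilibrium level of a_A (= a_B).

Ana's payoff is (240 + a_B)a_A − 2.5a_A².
∂π/∂a_A = 240 + a_B − 5a_A = 0, so a_A = 48 + 0.2a_B.
By symmetry a_B = a_A; substituting into the reaction function, 0.8a_A = 48 and a_A = 60.

60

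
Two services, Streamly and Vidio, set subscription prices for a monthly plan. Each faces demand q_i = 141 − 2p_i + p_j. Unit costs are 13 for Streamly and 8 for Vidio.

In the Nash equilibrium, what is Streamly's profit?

Streamly's profit: π = (p_{Streamly} − 13)(141 − 2p_{Streamly} + p_{Vidio}).
∂π/∂p_{Streamly} = 167 − 4p_{Streamly} + p_{Vidio} = 0 ⇒ p_{Streamly} = 41.75 + 0.25p_{Vidio}.
Similarly p_{Vidio} = 39.25 + 0.25p_{Streamly}.
Substituting the second reaction function into the first: p_{Streamly} = 41.75 + 0.25(39.25 + 0.25p_{Streamly}), which gives 0.9375p_{Streamly} = 51.5625 ⇒ p_{Streamly} = 55.
Then p_{Vidio} = 39.25 + 0.25·55 = 53.
q_{Streamly} = 141 − 2·55 + 53 = 84.
Profit = (55 − 13)·84 = 3528.

3528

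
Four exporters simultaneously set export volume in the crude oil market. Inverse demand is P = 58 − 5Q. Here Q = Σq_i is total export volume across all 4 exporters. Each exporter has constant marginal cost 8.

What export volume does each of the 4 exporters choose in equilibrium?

A representative exporter's profit is π_i = q_i(58 − 5Q) − 8q_i, with Q = q_i + Σ_{j≠i} q_j.
First-order condition: 50 − 10q_i − 5Σ_{j≠i} q_j = 0.
With identical exporters, set every q_j = q: then 50 − 10q − 15q = 0, i.e. q = 50/25 = 2.

2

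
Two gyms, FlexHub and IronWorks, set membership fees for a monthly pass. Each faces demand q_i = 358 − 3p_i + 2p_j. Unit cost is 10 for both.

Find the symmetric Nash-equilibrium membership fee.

97

FlexHub's profit: π = (p_{FlexHub} − 10)(358 − 3p_{FlexHub} + 2p_{IronWorks}).
∂π/∂p_{FlexHub} = 388 − 6p_{FlexHub} + 2p_{IronWorks} = 0 ⇒ p_{FlexHub} = 194/3 + (1/3)p_{IronWorks}.
Setting p_{FlexHub} = p_{IronWorks} in the reaction function: p_{FlexHub} = 194/3 + (1/3)p_{FlexHub}, so p_{FlexHub} = (194/3) / (2/3) = 97.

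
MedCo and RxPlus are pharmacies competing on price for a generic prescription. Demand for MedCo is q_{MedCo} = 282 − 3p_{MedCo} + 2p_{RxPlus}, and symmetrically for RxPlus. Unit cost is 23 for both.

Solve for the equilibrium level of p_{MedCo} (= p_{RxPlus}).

MedCo's profit: π = (p_{MedCo} − 23)(282 − 3p_{MedCo} + 2p_{RxPlus}).
∂π/∂p_{MedCo} = 351 − 6p_{MedCo} + 2p_{RxPlus} = 0 ⇒ p_{MedCo} = 58.5 + (1/3)p_{RxPlus}.
By symmetry p_{RxPlus} = p_{MedCo}; substituting into the reaction function, (2/3)p_{MedCo} = 58.5 and p_{MedCo} = 87.75.

87.75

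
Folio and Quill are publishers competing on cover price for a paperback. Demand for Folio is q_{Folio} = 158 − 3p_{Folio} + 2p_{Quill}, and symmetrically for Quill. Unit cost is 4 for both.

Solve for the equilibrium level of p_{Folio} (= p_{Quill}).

42.5

Folio's profit: π = (p_{Folio} − 4)(158 − 3p_{Folio} + 2p_{Quill}).
∂π/∂p_{Folio} = 170 − 6p_{Folio} + 2p_{Quill} = 0 ⇒ p_{Folio} = 85/3 + (1/3)p_{Quill}.
Setting p_{Folio} = p_{Quill} in the reaction function: p_{Folio} = 85/3 + (1/3)p_{Folio}, so p_{Folio} = (85/3) / (2/3) = 42.5.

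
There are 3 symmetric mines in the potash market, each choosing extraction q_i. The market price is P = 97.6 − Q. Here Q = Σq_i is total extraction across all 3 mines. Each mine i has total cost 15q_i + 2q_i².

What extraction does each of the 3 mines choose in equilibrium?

A representative mine's profit is π_i = q_i(97.6 − Q) − 15q_i − 2q_i², with Q = q_i + Σ_{j≠i} q_j.
First-order condition: 82.6 − 6q_i − Σ_{j≠i} q_j = 0.
Imposing symmetry (q_j = q for all j) turns Σ_{j≠i} q_j into 2q, so 82.6 = 8q and q = 10.325.

10.325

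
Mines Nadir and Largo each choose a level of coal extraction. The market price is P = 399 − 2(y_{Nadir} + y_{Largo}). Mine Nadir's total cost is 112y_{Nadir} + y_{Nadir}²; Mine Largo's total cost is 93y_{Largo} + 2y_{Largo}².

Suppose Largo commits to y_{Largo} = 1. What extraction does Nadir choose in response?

47.5

Mine Nadir's profit: π = y_{Nadir}(399 − 2(y_{Nadir} + y_{Largo})) − 112y_{Nadir} − y_{Nadir}².
∂π/∂y_{Nadir} = 287 − 6y_{Nadir} − 2y_{Largo} = 0, so y_{Nadir} = 287/6 − (1/3)y_{Largo}.
At y_{Largo} = 1: y_{Nadir} = 287/6 − (1/3)·1 = 47.5.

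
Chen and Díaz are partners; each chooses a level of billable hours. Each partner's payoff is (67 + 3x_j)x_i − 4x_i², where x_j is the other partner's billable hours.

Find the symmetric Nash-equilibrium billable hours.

13.4

Chen's payoff is (67 + 3x_D)x_C − 4x_C².
∂π/∂x_C = 67 + 3x_D − 8x_C = 0, so x_C = 8.375 + 0.375x_D.
Setting x_C = x_D in the reaction function: x_C = 8.375 + 0.375x_C, so x_C = 8.375 / 0.625 = 13.4.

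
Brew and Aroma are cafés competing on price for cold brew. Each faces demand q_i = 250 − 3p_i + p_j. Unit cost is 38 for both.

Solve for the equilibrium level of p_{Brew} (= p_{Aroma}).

Brew's profit: π = (p_{Brew} − 38)(250 − 3p_{Brew} + p_{Aroma}).
∂π/∂p_{Brew} = 364 − 6p_{Brew} + p_{Aroma} = 0 ⇒ p_{Brew} = 182/3 + (1/6)p_{Aroma}.
The game is symmetric, so in equilibrium p_{Aroma} = p_{Brew}: the reaction function gives (5/6)p_{Brew} = 182/3, hence p_{Brew} = 72.8.

72.8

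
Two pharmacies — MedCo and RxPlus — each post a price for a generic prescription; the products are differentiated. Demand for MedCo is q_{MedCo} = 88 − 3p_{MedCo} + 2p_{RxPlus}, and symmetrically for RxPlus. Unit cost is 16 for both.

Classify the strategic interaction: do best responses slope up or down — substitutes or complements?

MedCo's profit: π = (p_{MedCo} − 16)(88 − 3p_{MedCo} + 2p_{RxPlus}).
∂π/∂p_{MedCo} = 136 − 6p_{MedCo} + 2p_{RxPlus} = 0 ⇒ p_{MedCo} = 68/3 + (1/3)p_{RxPlus}.
The best-response slope dp_{MedCo}/dp_{RxPlus} = 1/3 > 0: the reaction function is upward-sloping, so the choices are strategic complements.

strategic complements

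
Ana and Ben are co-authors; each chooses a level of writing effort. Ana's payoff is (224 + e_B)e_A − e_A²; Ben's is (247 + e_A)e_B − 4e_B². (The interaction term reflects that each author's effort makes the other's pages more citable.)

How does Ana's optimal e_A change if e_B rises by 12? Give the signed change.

Expanding Ana's payoff: 224e_A + e_Be_A − e_A².
∂π/∂e_A = 224 + e_B − 2e_A = 0, so e_A = 112 + 0.5e_B.
The reaction-function slope is 0.5, so a 12-unit rise in e_B moves e_A by 0.5 × 12 = 6. Ana's best response rises — the actions are strategic complements.

6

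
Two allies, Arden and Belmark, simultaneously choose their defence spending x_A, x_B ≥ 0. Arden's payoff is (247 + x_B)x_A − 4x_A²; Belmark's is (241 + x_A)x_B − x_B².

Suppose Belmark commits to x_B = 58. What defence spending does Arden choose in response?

38.125

Expanding Arden's payoff: 247x_A + x_Bx_A − 4x_A².
∂π/∂x_A = 247 + x_B − 8x_A = 0, so x_A = 30.875 + 0.125x_B.
At x_B = 58: x_A = 30.875 + 0.125·58 = 38.125.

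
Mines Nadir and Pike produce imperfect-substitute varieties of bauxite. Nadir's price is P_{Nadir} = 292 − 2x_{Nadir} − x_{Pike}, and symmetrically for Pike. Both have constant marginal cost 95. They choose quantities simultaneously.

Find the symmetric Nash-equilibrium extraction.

Mine Nadir's profit: π = x_{Nadir}(292 − 2x_{Nadir} − x_{Pike}) − 95x_{Nadir}.
∂π/∂x_{Nadir} = 197 − 4x_{Nadir} − x_{Pike} = 0 ⇒ x_{Nadir} = 49.25 − 0.25x_{Pike}.
By symmetry x_{Pike} = x_{Nadir}; substituting into the reaction function, 1.25x_{Nadir} = 49.25 and x_{Nadir} = 39.4.

39.4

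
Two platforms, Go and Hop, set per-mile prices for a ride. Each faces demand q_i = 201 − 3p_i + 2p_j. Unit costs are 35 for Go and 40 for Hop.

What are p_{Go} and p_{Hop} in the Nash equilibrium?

Go's profit: π = (p_{Go} − 35)(201 − 3p_{Go} + 2p_{Hop}).
∂π/∂p_{Go} = 306 − 6p_{Go} + 2p_{Hop} = 0 ⇒ p_{Go} = 51 + (1/3)p_{Hop}.
Similarly p_{Hop} = 53.5 + (1/3)p_{Go}.
Solving the two reaction functions simultaneously: (1 − (1/3)(1/3))p_{Go} = 51 + (1/3)·53.5, so (8/9)p_{Go} = 413/6 and p_{Go} = 77.4375.
Then p_{Hop} = 53.5 + (1/3)·77.4375 = 79.3125.

77.4375, 79.3125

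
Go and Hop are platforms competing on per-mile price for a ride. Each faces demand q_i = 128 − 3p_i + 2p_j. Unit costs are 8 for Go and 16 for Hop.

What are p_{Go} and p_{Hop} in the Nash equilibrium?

39.5, 42.5

Go's profit: π = (p_{Go} − 8)(128 − 3p_{Go} + 2p_{Hop}).
∂π/∂p_{Go} = 152 − 6p_{Go} + 2p_{Hop} = 0 ⇒ p_{Go} = 76/3 + (1/3)p_{Hop}.
Similarly p_{Hop} = 88/3 + (1/3)p_{Go}.
Solving the two reaction functions simultaneously: (1 − (1/3)(1/3))p_{Go} = 76/3 + (1/3)·(88/3), so (8/9)p_{Go} = 316/9 and p_{Go} = 39.5.
Then p_{Hop} = 88/3 + (1/3)·39.5 = 42.5.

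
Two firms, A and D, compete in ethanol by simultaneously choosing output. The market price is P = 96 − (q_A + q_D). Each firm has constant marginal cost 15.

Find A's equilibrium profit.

Firm A's profit: π = q_A(96 − (q_A + q_D)) − 15q_A.
∂π/∂q_A = 81 − 2q_A − q_D = 0, so q_A = 40.5 − 0.5q_D.
By symmetry q_D = q_A; substituting into the reaction function, 1.5q_A = 40.5 and q_A = 27.
Price P = 96 − 54 = 42.
A's profit: (42 − 15)·27 = 729.

729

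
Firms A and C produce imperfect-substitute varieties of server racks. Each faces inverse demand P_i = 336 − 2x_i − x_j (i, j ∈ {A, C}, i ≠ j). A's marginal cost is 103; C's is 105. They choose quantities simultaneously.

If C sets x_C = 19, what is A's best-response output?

Firm A's profit: π = x_A(336 − 2x_A − x_C) − 103x_A.
∂π/∂x_A = 233 − 4x_A − x_C = 0 ⇒ x_A = 58.25 − 0.25x_C.
At x_C = 19: x_A = 58.25 − 0.25·19 = 53.5.

53.5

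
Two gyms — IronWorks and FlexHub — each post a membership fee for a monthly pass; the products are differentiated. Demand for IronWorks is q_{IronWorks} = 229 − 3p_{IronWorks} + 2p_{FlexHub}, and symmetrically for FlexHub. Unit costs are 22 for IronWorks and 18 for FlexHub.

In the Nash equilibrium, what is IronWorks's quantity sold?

153

IronWorks's profit: π = (p_{IronWorks} − 22)(229 − 3p_{IronWorks} + 2p_{FlexHub}).
∂π/∂p_{IronWorks} = 295 − 6p_{IronWorks} + 2p_{FlexHub} = 0 ⇒ p_{IronWorks} = 295/6 + (1/3)p_{FlexHub}.
Similarly p_{FlexHub} = 283/6 + (1/3)p_{IronWorks}.
Substituting the second reaction function into the first: p_{IronWorks} = 295/6 + (1/3)(283/6 + (1/3)p_{IronWorks}), which gives (8/9)p_{IronWorks} = 584/9 ⇒ p_{IronWorks} = 73.
Then p_{FlexHub} = 283/6 + (1/3)·73 = 71.5.
q_{IronWorks} = 229 − 3·73 + 2·71.5 = 153.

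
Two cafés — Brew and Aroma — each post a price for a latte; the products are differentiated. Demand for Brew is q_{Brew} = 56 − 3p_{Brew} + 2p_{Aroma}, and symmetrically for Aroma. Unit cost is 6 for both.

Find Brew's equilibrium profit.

468.75

Brew's profit: π = (p_{Brew} − 6)(56 − 3p_{Brew} + 2p_{Aroma}).
∂π/∂p_{Brew} = 74 − 6p_{Brew} + 2p_{Aroma} = 0 ⇒ p_{Brew} = 37/3 + (1/3)p_{Aroma}.
Setting p_{Brew} = p_{Aroma} in the reaction function: p_{Brew} = 37/3 + (1/3)p_{Brew}, so p_{Brew} = (37/3) / (2/3) = 18.5.
q_{Brew} = 56 − 3·18.5 + 2·18.5 = 37.5.
Profit = (18.5 − 6)·37.5 = 468.75.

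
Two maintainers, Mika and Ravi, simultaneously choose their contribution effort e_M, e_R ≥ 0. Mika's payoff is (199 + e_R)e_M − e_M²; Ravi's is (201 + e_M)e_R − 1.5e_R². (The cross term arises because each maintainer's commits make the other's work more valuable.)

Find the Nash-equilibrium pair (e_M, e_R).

159.6, 120.2

Expanding Mika's payoff: 199e_M + e_Re_M − e_M².
∂π/∂e_M = 199 + e_R − 2e_M = 0, so e_M = 99.5 + 0.5e_R.
Likewise for Ravi: e_R = 67 + (1/3)e_M.
Solving the two reaction functions simultaneously: (1 − (0.5)(1/3))e_M = 99.5 + 0.5·67, so (5/6)e_M = 133 and e_M = 159.6.
Then e_R = 67 + (1/3)·159.6 = 120.2.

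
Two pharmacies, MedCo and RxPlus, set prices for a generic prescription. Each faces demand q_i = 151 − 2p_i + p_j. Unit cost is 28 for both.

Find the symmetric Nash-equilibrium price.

69

MedCo's profit: π = (p_{MedCo} − 28)(151 − 2p_{MedCo} + p_{RxPlus}).
∂π/∂p_{MedCo} = 207 − 4p_{MedCo} + p_{RxPlus} = 0 ⇒ p_{MedCo} = 51.75 + 0.25p_{RxPlus}.
Setting p_{MedCo} = p_{RxPlus} in the reaction function: p_{MedCo} = 51.75 + 0.25p_{MedCo}, so p_{MedCo} = 51.75 / 0.75 = 69.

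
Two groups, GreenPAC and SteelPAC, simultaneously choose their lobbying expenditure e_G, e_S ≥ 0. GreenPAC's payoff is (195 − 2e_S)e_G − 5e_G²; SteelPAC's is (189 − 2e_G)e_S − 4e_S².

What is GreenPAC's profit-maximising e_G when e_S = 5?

18.5

Expanding GreenPAC's payoff: 195e_G − 2e_Se_G − 5e_G².
∂π/∂e_G = 195 − 2e_S − 10e_G = 0, so e_G = 19.5 − 0.2e_S.
At e_S = 5: e_G = 19.5 − 0.2·5 = 18.5.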